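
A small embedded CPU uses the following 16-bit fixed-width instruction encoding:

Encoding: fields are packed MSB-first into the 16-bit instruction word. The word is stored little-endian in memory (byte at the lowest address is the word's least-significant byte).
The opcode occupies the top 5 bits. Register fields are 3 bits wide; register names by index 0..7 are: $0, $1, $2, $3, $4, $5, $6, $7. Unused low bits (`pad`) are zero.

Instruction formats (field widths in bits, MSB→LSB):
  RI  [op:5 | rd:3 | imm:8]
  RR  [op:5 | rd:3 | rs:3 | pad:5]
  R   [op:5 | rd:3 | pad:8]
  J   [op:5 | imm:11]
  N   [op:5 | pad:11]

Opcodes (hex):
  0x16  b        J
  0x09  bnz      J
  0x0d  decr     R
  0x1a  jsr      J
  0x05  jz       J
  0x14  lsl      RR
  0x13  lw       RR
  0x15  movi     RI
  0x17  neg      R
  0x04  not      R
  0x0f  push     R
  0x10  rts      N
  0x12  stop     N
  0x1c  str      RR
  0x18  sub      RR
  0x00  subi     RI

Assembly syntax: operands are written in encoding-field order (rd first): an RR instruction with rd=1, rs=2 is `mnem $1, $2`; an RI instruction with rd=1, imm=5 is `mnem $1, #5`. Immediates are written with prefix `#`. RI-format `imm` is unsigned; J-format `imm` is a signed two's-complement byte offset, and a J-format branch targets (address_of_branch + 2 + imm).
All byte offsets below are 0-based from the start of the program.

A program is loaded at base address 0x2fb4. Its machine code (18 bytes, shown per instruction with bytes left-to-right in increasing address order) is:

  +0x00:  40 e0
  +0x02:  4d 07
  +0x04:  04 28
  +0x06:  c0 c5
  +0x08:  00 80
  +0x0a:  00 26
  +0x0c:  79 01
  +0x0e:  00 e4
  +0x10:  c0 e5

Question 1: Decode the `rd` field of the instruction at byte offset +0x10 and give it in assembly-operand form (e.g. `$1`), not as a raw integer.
$5

@+10  little-endian(c0 e5) = 0xe5c0
  op=0xe5c0>>11=0x1c ⇒ str (RR)
  rd@[10:8]=0x5 ⇒ $5
  rs@[7:5]=0x6 ⇒ $6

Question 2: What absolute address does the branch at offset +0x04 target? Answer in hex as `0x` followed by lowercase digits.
@+04  little-endian(04 28) = 0x2804
  op=0x2804>>11=0x5 ⇒ jz (J)
  imm: (w>>0)&0x7ff=0x4 → #4
  target = base 0x2fb4 + off 0x04 + 2 + imm 4 = 0x2fbe

0x2fbe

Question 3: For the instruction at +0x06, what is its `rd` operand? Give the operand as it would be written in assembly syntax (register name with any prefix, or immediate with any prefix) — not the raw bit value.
@+06  little-endian(c0 c5) = 0xc5c0
  opcode bits[15:11]=0x18: sub/RR
  rd@[10:8]=0x5 ⇒ $5
  rs@[7:5]=0x6 ⇒ $6

$5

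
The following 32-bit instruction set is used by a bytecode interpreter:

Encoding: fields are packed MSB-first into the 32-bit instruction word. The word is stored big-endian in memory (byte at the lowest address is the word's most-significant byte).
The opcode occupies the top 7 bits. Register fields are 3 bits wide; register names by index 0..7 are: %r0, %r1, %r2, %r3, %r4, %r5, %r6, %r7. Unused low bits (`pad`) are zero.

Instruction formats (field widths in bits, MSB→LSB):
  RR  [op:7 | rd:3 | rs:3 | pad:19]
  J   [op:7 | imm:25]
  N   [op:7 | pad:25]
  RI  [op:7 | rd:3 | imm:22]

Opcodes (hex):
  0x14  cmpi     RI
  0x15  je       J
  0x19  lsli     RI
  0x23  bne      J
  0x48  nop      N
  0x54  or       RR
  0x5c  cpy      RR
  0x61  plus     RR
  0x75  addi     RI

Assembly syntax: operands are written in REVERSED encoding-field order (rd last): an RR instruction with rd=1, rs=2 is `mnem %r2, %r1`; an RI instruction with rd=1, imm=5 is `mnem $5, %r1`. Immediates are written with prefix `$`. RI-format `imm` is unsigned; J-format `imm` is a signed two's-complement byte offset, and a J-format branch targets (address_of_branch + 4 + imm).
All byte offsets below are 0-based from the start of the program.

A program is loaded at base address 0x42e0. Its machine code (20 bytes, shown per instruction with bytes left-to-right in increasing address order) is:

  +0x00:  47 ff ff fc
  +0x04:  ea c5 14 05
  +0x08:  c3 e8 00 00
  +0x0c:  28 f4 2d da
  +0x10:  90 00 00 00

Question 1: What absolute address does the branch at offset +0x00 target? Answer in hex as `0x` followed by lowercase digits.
+0x00: 47 ff ff fc ⇒ word 0x47fffffc (big)
  top 7b → 0x23 → bne [J]
  imm: (w>>0)&0x1ffffff=0x1fffffc (s25→-4) → $-4
  target = base 0x42e0 + off 0x00 + 4 + imm -4 = 0x42e0

0x42e0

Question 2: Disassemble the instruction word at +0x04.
addi $332805, %r3

@+04  big-endian(ea c5 14 05) = 0xeac51405
  top 7b → 0x75 → addi [RI]
  rd@[24:22]=0x3 ⇒ %r3
  imm@[21:0]=0x51405 ⇒ $332805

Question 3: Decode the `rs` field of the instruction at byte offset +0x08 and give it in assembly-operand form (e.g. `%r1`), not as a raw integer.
[08] c3 e8 00 00 → 0xc3e80000
  top 7b → 0x61 → plus [RR]
  rd: (w>>22)&0x7=0x7 → %r7
  rs: (w>>19)&0x7=0x5 → %r5

%r5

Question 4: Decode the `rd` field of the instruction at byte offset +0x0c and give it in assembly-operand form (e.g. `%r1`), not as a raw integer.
%r3

@+0c  big-endian(28 f4 2d da) = 0x28f42dda
  op=0x28f42dda>>25=0x14 ⇒ cmpi (RI)
  rd: (w>>22)&0x7=0x3 → %r3
  imm: (w>>0)&0x3fffff=0x342dda → $3419610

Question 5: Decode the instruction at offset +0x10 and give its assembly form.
nop

@+10  big-endian(90 00 00 00) = 0x90000000
  op=0x90000000>>25=0x48 ⇒ nop (N)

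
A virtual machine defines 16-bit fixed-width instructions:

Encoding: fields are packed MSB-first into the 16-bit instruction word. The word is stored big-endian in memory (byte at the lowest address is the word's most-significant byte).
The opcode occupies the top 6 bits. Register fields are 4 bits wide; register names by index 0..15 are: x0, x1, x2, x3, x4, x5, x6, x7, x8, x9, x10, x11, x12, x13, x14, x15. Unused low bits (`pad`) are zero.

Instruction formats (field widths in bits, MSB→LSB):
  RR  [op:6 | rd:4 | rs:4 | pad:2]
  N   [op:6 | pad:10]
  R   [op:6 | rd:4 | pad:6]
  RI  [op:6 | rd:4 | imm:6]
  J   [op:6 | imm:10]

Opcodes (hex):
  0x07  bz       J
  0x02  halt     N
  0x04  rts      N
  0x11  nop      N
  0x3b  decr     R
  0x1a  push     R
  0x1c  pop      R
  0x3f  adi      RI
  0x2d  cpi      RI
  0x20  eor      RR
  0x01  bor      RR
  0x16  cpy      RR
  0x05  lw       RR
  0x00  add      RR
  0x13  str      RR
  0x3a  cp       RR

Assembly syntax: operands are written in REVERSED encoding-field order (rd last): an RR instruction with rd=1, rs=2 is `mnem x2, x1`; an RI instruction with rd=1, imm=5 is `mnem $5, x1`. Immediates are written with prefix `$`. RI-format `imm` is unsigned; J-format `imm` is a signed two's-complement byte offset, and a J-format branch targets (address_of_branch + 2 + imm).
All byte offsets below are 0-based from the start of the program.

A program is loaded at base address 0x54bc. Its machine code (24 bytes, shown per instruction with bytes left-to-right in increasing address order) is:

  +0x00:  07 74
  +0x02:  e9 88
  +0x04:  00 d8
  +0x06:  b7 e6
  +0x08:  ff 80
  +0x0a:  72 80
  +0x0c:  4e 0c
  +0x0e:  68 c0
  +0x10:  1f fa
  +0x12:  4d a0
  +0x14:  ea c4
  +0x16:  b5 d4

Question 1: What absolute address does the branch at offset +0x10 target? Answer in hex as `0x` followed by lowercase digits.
off 0x10: read 1f fa as big → 0x1ffa
  top 6b → 0x7 → bz [J]
  imm: (w>>0)&0x3ff=0x3fa (s10→-6) → $-6
  target = base 0x54bc + off 0x10 + 2 + imm -6 = 0x54c8

0x54c8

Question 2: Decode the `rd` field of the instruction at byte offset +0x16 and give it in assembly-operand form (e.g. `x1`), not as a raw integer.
+0x16: b5 d4 ⇒ word 0xb5d4 (big)
  op=0xb5d4>>10=0x2d ⇒ cpi (RI)
  [9:6] rd=7 = x7
  [5:0] imm=20 = $20

x7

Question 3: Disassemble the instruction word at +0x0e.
+0x0e: 68 c0 ⇒ word 0x68c0 (big)
  opcode bits[15:10]=0x1a: push/R
  [9:6] rd=3 = x3

push x3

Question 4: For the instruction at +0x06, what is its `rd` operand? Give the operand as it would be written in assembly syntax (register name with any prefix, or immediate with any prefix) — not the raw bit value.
x15

@+06  big-endian(b7 e6) = 0xb7e6
  opcode bits[15:10]=0x2d: cpi/RI
  rd: (w>>6)&0xf=0xf → x15
  imm: (w>>0)&0x3f=0x26 → $38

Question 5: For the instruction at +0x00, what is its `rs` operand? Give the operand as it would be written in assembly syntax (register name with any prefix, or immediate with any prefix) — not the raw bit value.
x13

off 0x00: read 07 74 as big → 0x0774
  opcode bits[15:10]=0x1: bor/RR
  [9:6] rd=13 = x13
  [5:2] rs=13 = x13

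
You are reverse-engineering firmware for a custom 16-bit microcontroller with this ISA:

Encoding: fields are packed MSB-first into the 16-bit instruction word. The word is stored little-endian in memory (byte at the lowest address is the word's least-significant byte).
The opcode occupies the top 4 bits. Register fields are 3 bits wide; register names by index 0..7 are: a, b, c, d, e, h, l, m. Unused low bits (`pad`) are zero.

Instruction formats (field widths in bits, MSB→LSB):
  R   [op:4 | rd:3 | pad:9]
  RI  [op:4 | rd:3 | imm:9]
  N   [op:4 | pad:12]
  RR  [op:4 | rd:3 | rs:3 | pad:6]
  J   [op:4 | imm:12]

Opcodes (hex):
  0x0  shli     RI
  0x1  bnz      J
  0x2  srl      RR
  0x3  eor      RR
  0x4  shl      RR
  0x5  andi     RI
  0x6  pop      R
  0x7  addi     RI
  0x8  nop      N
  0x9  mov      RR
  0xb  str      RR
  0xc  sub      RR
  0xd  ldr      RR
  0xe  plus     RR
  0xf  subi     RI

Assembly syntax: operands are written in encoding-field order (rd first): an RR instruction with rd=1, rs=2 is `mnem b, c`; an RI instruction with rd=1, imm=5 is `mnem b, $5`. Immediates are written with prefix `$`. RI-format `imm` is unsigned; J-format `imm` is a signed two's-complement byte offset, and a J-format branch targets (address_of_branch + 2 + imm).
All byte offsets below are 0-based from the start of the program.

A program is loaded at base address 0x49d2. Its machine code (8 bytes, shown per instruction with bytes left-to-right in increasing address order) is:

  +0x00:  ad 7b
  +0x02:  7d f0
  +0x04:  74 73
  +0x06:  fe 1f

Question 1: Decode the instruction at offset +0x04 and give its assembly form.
@+04  little-endian(74 73) = 0x7374
  opcode bits[15:12]=0x7: addi/RI
  rd: (w>>9)&0x7=0x1 → b
  imm: (w>>0)&0x1ff=0x174 → $372

addi b, $372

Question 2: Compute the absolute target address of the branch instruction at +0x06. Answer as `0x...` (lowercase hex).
+0x06: fe 1f ⇒ word 0x1ffe (little)
  opcode bits[15:12]=0x1: bnz/J
  imm: (w>>0)&0xfff=0xffe (s12→-2) → $-2
  target = base 0x49d2 + off 0x06 + 2 + imm -2 = 0x49d8

0x49d8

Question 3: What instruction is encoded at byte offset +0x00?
+0x00: ad 7b ⇒ word 0x7bad (little)
  op=0x7bad>>12=0x7 ⇒ addi (RI)
  rd: (w>>9)&0x7=0x5 → h
  imm: (w>>0)&0x1ff=0x1ad → $429

addi h, $429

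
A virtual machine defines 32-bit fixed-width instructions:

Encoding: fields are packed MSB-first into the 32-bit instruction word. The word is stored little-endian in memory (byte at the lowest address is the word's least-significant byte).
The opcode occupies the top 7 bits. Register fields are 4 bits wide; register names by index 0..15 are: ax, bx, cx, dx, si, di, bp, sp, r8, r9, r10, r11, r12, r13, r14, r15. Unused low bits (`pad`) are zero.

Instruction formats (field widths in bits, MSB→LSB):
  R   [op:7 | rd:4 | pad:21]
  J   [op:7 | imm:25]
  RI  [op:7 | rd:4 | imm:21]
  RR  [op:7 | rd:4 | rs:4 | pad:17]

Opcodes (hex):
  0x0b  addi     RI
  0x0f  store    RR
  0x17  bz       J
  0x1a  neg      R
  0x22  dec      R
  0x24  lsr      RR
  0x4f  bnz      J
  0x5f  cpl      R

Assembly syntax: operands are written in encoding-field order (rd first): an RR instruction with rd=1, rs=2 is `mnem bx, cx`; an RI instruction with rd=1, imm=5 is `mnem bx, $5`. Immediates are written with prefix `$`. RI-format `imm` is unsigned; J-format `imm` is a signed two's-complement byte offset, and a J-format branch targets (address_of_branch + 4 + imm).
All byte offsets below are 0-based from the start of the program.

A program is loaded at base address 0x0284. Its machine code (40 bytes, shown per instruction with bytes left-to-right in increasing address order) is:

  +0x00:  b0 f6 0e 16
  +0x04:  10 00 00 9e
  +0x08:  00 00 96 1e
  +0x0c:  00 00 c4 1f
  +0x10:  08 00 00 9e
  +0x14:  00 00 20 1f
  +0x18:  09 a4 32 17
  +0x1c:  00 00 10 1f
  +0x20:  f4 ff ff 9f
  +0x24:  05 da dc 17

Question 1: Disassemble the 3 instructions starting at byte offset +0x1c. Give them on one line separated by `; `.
off 0x1c: read 00 00 10 1f as little → 0x1f100000
  opcode bits[31:25]=0xf: store/RR
  rd: (w>>21)&0xf=0x8 → r8
  rs: (w>>17)&0xf=0x8 → r8
off 0x20: read f4 ff ff 9f as little → 0x9ffffff4
  opcode bits[31:25]=0x4f: bnz/J
  imm: (w>>0)&0x1ffffff=0x1fffff4 (s25→-12) → $-12
off 0x24: read 05 da dc 17 as little → 0x17dcda05
  opcode bits[31:25]=0xb: addi/RI
  rd: (w>>21)&0xf=0xe → r14
  imm: (w>>0)&0x1fffff=0x1cda05 → $1890821

store r8, r8; bnz $-12; addi r14, $1890821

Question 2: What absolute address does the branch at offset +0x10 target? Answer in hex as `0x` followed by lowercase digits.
off 0x10: read 08 00 00 9e as little → 0x9e000008
  top 7b → 0x4f → bnz [J]
  imm@[24:0]=0x8 ⇒ $8
  target = base 0x0284 + off 0x10 + 4 + imm 8 = 0x02a0

0x02a0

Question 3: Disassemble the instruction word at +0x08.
store si, r11

@+08  little-endian(00 00 96 1e) = 0x1e960000
  top 7b → 0xf → store [RR]
  rd: (w>>21)&0xf=0x4 → si
  rs: (w>>17)&0xf=0xb → r11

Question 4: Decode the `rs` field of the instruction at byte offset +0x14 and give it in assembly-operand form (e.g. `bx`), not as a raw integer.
+0x14: 00 00 20 1f ⇒ word 0x1f200000 (little)
  opcode bits[31:25]=0xf: store/RR
  rd@[24:21]=0x9 ⇒ r9
  rs@[20:17]=0x0 ⇒ ax

ax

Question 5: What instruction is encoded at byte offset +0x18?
addi r9, $1221641

+0x18: 09 a4 32 17 ⇒ word 0x1732a409 (little)
  top 7b → 0xb → addi [RI]
  [24:21] rd=9 = r9
  [20:0] imm=1221641 = $1221641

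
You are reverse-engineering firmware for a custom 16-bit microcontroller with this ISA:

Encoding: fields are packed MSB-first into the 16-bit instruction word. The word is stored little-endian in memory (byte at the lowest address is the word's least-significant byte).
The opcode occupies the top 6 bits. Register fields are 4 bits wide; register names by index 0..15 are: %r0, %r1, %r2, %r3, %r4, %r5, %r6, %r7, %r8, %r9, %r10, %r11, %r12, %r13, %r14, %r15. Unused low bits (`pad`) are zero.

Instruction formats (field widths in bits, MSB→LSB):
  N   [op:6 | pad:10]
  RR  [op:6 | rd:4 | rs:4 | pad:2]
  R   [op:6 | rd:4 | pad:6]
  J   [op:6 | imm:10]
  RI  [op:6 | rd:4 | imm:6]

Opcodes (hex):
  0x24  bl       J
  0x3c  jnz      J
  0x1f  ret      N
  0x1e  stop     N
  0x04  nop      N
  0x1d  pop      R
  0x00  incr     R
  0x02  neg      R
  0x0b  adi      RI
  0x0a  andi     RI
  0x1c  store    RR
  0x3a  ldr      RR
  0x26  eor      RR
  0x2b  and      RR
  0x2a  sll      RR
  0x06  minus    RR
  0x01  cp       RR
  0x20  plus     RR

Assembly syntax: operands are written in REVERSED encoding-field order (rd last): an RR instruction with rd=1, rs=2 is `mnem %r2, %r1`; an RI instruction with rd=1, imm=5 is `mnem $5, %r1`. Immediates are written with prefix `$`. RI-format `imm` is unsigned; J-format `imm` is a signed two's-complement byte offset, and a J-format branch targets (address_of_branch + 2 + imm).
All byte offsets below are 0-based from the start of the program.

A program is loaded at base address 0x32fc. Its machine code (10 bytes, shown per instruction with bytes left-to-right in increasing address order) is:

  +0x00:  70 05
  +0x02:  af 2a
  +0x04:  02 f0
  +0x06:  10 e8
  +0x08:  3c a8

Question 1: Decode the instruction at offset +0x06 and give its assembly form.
ldr %r4, %r0

@+06  little-endian(10 e8) = 0xe810
  top 6b → 0x3a → ldr [RR]
  rd: (w>>6)&0xf=0x0 → %r0
  rs: (w>>2)&0xf=0x4 → %r4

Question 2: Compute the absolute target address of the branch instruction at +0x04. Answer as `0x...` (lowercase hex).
@+04  little-endian(02 f0) = 0xf002
  top 6b → 0x3c → jnz [J]
  imm@[9:0]=0x2 ⇒ $2
  target = base 0x32fc + off 0x04 + 2 + imm 2 = 0x3304

0x3304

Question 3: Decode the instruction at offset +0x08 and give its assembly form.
[08] 3c a8 → 0xa83c
  top 6b → 0x2a → sll [RR]
  rd: (w>>6)&0xf=0x0 → %r0
  rs: (w>>2)&0xf=0xf → %r15

sll %r15, %r0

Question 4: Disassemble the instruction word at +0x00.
cp %r12, %r5

[00] 70 05 → 0x0570
  opcode bits[15:10]=0x1: cp/RR
  rd@[9:6]=0x5 ⇒ %r5
  rs@[5:2]=0xc ⇒ %r12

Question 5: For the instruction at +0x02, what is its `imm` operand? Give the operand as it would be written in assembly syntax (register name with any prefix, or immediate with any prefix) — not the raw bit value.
$47

off 0x02: read af 2a as little → 0x2aaf
  op=0x2aaf>>10=0xa ⇒ andi (RI)
  rd@[9:6]=0xa ⇒ %r10
  imm@[5:0]=0x2f ⇒ $47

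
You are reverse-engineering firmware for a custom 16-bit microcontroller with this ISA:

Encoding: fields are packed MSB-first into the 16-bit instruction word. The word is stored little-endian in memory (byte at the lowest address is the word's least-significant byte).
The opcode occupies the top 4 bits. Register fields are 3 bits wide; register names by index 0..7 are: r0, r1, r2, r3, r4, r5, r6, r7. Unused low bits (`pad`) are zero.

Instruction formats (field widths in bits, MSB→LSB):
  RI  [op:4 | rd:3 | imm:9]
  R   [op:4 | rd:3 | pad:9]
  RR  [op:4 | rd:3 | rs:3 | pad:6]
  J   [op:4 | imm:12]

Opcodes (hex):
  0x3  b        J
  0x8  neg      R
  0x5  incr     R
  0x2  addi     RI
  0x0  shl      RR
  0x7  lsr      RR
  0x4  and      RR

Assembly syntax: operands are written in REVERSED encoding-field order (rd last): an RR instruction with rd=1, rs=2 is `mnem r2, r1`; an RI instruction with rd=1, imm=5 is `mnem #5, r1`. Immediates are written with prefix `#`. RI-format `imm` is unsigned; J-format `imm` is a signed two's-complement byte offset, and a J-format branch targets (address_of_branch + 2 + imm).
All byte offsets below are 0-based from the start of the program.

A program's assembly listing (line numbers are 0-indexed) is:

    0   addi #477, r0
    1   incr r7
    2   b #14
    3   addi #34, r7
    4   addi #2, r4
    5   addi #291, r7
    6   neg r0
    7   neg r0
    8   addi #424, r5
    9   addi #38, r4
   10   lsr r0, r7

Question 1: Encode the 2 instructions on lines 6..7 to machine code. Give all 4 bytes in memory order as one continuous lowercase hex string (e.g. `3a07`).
00800080

L6: neg op=0x8:4|rd=0:3|pad=0:9 ⇒ 0x8000 ⇒ little 00 80
L7: neg op=0x8:4|rd=0:3|pad=0:9 ⇒ 0x8000 ⇒ little 00 80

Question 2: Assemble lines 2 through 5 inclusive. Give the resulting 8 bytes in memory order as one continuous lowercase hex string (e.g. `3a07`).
line 2 (b): pack op=0x3:4|imm=14:12 = 0x300e; little→ 0e 30
line 3 (addi): pack op=0x2:4|rd=7:3|imm=34:9 = 0x2e22; little→ 22 2e
line 4 (addi): pack op=0x2:4|rd=4:3|imm=2:9 = 0x2802; little→ 02 28
line 5 (addi): pack op=0x2:4|rd=7:3|imm=291:9 = 0x2f23; little→ 23 2f

0e30222e0228232f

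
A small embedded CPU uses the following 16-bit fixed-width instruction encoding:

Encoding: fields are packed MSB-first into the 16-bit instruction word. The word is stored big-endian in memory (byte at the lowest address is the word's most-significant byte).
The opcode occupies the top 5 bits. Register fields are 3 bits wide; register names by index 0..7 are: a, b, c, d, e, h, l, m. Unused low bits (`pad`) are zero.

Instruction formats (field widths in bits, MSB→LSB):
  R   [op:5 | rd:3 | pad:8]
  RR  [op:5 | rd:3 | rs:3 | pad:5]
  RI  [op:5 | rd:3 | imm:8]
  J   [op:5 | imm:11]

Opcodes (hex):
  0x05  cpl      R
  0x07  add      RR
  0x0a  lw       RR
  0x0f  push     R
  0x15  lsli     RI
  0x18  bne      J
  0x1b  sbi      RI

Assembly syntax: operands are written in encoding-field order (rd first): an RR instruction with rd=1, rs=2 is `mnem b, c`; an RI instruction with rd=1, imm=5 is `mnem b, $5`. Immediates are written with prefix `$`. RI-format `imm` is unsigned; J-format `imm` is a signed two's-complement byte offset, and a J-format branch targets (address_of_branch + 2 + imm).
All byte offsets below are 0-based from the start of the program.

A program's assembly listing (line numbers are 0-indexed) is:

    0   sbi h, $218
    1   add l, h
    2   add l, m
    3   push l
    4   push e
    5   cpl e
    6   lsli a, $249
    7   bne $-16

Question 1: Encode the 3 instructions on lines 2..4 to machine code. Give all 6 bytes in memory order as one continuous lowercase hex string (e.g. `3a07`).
L2: add op=0x7:5|rd=6:3|rs=7:3|pad=0:5 ⇒ 0x3ee0 ⇒ big 3e e0
L3: push op=0xf:5|rd=6:3|pad=0:8 ⇒ 0x7e00 ⇒ big 7e 00
L4: push op=0xf:5|rd=4:3|pad=0:8 ⇒ 0x7c00 ⇒ big 7c 00

3ee07e007c00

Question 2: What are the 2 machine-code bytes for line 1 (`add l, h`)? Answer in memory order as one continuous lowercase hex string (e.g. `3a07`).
1. add fields op=0x7:5|rd=6:3|rs=5:3|pad=0:5 → word 3ea0h → 3e a0

3ea0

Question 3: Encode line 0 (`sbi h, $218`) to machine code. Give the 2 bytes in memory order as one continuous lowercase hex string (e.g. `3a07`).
ddda

0. sbi fields op=0x1b:5|rd=5:3|imm=218:8 → word dddah → dd da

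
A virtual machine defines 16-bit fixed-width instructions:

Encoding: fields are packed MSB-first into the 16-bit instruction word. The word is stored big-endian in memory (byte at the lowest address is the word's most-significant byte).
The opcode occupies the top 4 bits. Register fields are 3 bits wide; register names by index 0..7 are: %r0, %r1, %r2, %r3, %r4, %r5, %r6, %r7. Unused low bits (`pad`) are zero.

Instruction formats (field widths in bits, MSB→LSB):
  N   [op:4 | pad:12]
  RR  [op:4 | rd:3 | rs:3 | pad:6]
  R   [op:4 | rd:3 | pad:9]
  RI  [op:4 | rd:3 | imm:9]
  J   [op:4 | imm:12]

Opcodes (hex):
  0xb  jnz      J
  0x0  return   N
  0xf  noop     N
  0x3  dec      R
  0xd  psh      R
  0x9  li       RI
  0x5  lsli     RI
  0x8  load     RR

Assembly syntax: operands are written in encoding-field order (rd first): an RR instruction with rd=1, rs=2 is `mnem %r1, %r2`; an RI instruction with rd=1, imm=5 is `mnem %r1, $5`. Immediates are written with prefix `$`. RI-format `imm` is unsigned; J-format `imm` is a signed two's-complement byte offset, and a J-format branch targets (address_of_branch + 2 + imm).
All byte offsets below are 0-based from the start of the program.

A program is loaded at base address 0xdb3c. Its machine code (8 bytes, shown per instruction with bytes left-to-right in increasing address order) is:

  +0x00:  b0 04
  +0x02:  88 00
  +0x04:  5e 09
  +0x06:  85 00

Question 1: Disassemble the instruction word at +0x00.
@+00  big-endian(b0 04) = 0xb004
  top 4b → 0xb → jnz [J]
  imm@[11:0]=0x4 ⇒ $4

jnz $4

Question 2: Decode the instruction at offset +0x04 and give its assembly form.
lsli %r7, $9

off 0x04: read 5e 09 as big → 0x5e09
  top 4b → 0x5 → lsli [RI]
  rd: (w>>9)&0x7=0x7 → %r7
  imm: (w>>0)&0x1ff=0x9 → $9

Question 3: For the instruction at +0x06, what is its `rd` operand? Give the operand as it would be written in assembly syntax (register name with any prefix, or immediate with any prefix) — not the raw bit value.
@+06  big-endian(85 00) = 0x8500
  opcode bits[15:12]=0x8: load/RR
  [11:9] rd=2 = %r2
  [8:6] rs=4 = %r4

%r2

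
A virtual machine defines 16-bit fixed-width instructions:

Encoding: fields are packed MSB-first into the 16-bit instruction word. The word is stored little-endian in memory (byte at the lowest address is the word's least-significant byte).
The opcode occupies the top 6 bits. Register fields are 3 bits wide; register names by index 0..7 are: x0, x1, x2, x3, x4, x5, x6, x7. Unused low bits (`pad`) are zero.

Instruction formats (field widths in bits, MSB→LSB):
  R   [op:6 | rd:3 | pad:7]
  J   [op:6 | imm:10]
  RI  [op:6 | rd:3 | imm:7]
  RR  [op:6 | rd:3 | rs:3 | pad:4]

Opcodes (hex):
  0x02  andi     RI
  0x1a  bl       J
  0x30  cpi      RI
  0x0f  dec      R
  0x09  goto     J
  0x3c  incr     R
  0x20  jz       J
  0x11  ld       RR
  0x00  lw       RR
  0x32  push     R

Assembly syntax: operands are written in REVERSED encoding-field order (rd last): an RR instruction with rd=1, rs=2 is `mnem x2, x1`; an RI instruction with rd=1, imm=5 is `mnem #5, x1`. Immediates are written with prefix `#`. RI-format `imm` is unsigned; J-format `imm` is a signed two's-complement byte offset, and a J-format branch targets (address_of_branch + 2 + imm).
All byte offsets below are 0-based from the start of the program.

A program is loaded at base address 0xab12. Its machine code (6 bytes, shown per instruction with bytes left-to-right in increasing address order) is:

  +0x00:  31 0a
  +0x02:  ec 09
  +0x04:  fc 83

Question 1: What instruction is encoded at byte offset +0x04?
jz #-4

[04] fc 83 → 0x83fc
  opcode bits[15:10]=0x20: jz/J
  imm@[9:0]=0x3fc (s10→-4) ⇒ #-4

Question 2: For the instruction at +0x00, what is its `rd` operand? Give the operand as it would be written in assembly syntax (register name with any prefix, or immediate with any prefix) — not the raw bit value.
+0x00: 31 0a ⇒ word 0x0a31 (little)
  opcode bits[15:10]=0x2: andi/RI
  rd: (w>>7)&0x7=0x4 → x4
  imm: (w>>0)&0x7f=0x31 → #49

x4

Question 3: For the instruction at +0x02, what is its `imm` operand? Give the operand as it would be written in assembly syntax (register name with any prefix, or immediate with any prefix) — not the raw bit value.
off 0x02: read ec 09 as little → 0x09ec
  op=0x09ec>>10=0x2 ⇒ andi (RI)
  [9:7] rd=3 = x3
  [6:0] imm=108 = #108

#108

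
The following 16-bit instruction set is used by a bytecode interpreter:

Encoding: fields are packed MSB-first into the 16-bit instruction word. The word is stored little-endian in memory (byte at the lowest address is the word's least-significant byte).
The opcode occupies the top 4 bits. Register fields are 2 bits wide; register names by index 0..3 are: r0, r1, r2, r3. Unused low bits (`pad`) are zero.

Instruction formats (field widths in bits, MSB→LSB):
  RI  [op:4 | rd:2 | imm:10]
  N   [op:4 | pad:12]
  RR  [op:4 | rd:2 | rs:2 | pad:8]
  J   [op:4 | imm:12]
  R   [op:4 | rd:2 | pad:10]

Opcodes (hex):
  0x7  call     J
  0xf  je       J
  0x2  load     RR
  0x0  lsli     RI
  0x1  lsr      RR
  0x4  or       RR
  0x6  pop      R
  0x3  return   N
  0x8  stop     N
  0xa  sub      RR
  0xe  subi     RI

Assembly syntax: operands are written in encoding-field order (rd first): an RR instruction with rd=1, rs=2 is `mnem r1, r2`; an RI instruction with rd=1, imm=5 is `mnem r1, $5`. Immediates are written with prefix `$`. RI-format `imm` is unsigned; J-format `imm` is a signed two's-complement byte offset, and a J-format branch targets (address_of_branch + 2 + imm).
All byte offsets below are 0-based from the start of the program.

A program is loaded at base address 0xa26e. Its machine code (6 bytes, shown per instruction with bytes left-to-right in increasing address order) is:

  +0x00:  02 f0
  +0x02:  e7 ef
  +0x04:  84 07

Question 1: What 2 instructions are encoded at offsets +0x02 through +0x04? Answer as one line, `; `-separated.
subi r3, $999; lsli r1, $900

[02] e7 ef → 0xefe7
  op=0xefe7>>12=0xe ⇒ subi (RI)
  rd@[11:10]=0x3 ⇒ r3
  imm@[9:0]=0x3e7 ⇒ $999
[04] 84 07 → 0x0784
  op=0x0784>>12=0x0 ⇒ lsli (RI)
  rd@[11:10]=0x1 ⇒ r1
  imm@[9:0]=0x384 ⇒ $900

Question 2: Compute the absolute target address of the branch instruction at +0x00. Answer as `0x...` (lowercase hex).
@+00  little-endian(02 f0) = 0xf002
  top 4b → 0xf → je [J]
  imm: (w>>0)&0xfff=0x2 → $2
  target = base 0xa26e + off 0x00 + 2 + imm 2 = 0xa272

0xa272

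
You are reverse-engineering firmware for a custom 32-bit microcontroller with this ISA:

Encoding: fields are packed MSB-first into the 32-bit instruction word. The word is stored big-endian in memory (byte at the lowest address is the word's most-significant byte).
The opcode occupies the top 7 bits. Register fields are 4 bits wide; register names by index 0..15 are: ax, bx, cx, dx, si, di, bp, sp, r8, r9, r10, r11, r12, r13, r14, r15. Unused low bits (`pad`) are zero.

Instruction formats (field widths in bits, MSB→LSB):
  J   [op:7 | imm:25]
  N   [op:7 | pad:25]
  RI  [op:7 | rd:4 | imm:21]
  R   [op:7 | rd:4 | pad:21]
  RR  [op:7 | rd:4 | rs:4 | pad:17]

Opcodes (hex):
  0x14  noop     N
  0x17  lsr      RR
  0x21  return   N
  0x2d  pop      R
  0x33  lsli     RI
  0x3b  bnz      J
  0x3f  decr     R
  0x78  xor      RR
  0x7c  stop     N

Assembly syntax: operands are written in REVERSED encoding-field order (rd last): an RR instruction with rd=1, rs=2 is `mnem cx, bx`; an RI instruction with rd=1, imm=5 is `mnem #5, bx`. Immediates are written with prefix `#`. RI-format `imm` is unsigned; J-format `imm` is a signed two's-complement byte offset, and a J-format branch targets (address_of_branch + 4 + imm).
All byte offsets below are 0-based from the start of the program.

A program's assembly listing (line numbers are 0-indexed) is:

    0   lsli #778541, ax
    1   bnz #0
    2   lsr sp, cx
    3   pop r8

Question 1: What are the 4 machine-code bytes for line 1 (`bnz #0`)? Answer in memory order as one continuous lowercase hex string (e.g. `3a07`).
76000000

line 1 (bnz): pack op=0x3b:7|imm=0:25 = 0x76000000; big→ 76 00 00 00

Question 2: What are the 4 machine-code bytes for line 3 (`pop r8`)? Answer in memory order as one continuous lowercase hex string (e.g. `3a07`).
5b000000

line 3 (pop): pack op=0x2d:7|rd=8:4|pad=0:21 = 0x5b000000; big→ 5b 00 00 00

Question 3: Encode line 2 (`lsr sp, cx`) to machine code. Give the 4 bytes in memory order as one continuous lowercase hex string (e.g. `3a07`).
2e4e0000

line 2 (lsr): pack op=0x17:7|rd=2:4|rs=7:4|pad=0:17 = 0x2e4e0000; big→ 2e 4e 00 00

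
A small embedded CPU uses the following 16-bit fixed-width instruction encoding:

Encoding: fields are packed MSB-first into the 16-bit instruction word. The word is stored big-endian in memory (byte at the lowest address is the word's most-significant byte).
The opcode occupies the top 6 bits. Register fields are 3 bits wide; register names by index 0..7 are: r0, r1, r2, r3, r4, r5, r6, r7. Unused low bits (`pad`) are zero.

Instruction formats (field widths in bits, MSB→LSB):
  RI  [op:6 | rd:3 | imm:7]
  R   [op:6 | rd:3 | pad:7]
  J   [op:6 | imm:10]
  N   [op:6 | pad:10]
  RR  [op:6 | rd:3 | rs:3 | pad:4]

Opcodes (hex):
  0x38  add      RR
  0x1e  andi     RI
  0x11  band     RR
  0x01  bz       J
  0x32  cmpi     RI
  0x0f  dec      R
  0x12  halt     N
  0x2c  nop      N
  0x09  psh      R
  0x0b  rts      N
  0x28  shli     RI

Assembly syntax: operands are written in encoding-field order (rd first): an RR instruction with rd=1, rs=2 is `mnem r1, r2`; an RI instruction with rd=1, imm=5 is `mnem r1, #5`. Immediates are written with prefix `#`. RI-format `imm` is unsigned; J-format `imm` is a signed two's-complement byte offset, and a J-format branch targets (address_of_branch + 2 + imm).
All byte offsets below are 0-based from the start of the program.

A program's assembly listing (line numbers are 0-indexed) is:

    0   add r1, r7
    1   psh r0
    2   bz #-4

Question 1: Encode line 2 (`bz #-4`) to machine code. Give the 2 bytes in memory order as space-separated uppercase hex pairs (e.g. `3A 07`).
07 FC

2. bz fields op=0x1:6|imm=-4:10 → word 07fch → 07 fc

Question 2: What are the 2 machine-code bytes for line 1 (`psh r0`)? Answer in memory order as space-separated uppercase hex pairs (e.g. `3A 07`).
1. psh fields op=0x9:6|rd=0:3|pad=0:7 → word 2400h → 24 00

24 00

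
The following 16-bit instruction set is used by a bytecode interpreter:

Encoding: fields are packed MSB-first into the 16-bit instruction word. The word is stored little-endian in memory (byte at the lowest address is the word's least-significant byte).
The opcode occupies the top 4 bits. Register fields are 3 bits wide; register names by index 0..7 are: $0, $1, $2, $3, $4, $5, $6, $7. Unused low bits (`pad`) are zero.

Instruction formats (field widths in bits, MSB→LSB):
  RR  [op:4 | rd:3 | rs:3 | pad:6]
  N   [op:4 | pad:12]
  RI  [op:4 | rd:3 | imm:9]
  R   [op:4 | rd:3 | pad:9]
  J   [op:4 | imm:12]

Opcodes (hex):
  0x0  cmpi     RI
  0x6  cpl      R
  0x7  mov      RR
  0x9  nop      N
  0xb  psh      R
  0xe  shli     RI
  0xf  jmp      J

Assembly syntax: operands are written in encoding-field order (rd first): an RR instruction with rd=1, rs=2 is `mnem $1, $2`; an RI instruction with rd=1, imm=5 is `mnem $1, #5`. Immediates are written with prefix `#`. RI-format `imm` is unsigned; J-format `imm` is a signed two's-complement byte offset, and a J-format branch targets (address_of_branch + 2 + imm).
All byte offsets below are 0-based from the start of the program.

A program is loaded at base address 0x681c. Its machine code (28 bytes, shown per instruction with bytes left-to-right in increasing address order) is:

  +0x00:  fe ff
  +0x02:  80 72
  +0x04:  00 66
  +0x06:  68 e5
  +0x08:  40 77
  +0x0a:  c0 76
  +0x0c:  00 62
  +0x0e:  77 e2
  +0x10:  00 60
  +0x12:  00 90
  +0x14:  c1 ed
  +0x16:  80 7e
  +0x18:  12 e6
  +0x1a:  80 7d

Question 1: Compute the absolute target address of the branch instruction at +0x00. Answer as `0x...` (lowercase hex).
0x681c

+0x00: fe ff ⇒ word 0xfffe (little)
  opcode bits[15:12]=0xf: jmp/J
  imm@[11:0]=0xffe (s12→-2) ⇒ #-2
  target = base 0x681c + off 0x00 + 2 + imm -2 = 0x681c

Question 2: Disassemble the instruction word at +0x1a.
mov $6, $6

[1a] 80 7d → 0x7d80
  op=0x7d80>>12=0x7 ⇒ mov (RR)
  [11:9] rd=6 = $6
  [8:6] rs=6 = $6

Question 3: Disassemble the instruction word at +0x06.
shli $2, #360

+0x06: 68 e5 ⇒ word 0xe568 (little)
  op=0xe568>>12=0xe ⇒ shli (RI)
  rd@[11:9]=0x2 ⇒ $2
  imm@[8:0]=0x168 ⇒ #360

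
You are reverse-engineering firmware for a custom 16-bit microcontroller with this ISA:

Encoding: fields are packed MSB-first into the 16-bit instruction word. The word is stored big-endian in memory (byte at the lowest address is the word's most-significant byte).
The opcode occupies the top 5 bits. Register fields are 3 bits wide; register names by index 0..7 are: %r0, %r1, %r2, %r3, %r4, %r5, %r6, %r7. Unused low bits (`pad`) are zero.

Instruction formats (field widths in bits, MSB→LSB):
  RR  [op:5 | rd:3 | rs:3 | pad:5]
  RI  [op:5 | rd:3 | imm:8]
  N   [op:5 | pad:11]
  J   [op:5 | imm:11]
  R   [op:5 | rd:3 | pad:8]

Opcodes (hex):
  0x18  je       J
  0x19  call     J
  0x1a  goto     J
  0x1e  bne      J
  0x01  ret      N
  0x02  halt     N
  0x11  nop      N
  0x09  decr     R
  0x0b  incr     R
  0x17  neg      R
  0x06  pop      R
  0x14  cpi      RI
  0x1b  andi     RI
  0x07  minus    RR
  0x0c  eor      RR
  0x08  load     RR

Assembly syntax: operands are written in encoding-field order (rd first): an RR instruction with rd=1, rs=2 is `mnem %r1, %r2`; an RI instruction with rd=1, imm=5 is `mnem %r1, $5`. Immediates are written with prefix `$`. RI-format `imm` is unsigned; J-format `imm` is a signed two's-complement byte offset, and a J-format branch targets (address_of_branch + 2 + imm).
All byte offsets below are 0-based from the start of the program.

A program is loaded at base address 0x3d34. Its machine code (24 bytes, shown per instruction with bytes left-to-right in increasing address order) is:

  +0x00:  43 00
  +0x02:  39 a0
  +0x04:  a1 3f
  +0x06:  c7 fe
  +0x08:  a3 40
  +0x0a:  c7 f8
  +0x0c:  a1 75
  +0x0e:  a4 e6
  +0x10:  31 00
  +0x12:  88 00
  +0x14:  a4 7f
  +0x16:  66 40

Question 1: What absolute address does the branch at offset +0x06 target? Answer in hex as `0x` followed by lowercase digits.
[06] c7 fe → 0xc7fe
  op=0xc7fe>>11=0x18 ⇒ je (J)
  imm@[10:0]=0x7fe (s11→-2) ⇒ $-2
  target = base 0x3d34 + off 0x06 + 2 + imm -2 = 0x3d3a

0x3d3a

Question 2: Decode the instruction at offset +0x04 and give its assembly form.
@+04  big-endian(a1 3f) = 0xa13f
  op=0xa13f>>11=0x14 ⇒ cpi (RI)
  rd@[10:8]=0x1 ⇒ %r1
  imm@[7:0]=0x3f ⇒ $63

cpi %r1, $63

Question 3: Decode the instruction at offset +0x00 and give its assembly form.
load %r3, %r0

+0x00: 43 00 ⇒ word 0x4300 (big)
  op=0x4300>>11=0x8 ⇒ load (RR)
  [10:8] rd=3 = %r3
  [7:5] rs=0 = %r0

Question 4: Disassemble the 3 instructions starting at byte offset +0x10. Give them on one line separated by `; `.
off 0x10: read 31 00 as big → 0x3100
  opcode bits[15:11]=0x6: pop/R
  [10:8] rd=1 = %r1
off 0x12: read 88 00 as big → 0x8800
  opcode bits[15:11]=0x11: nop/N
off 0x14: read a4 7f as big → 0xa47f
  opcode bits[15:11]=0x14: cpi/RI
  [10:8] rd=4 = %r4
  [7:0] imm=127 = $127

pop %r1; nop; cpi %r4, $127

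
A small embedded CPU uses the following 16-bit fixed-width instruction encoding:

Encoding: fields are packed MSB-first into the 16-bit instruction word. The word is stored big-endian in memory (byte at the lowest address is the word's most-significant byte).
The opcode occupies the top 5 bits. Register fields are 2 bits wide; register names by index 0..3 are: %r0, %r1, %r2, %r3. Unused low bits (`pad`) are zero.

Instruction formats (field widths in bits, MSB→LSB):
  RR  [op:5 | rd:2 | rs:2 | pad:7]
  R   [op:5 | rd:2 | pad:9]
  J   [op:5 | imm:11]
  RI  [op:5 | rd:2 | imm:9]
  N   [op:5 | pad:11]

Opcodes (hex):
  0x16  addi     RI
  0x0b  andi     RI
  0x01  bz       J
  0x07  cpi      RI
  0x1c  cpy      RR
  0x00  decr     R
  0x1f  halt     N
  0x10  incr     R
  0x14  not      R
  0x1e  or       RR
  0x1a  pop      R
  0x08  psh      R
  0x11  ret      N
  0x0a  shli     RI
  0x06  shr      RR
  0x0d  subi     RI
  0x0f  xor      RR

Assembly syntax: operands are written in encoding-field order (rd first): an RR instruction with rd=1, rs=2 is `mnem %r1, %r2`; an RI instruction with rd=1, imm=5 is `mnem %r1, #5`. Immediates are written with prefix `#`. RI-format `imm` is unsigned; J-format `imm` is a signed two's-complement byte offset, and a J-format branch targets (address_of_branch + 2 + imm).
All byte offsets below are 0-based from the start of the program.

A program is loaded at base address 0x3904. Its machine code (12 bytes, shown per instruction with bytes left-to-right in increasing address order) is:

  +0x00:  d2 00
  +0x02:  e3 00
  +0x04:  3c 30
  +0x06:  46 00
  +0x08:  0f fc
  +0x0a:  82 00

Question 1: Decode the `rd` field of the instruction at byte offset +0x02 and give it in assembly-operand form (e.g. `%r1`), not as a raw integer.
%r1

@+02  big-endian(e3 00) = 0xe300
  op=0xe300>>11=0x1c ⇒ cpy (RR)
  rd: (w>>9)&0x3=0x1 → %r1
  rs: (w>>7)&0x3=0x2 → %r2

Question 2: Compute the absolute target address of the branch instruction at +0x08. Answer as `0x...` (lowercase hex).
@+08  big-endian(0f fc) = 0x0ffc
  top 5b → 0x1 → bz [J]
  imm@[10:0]=0x7fc (s11→-4) ⇒ #-4
  target = base 0x3904 + off 0x08 + 2 + imm -4 = 0x390a

0x390a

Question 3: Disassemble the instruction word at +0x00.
pop %r1

@+00  big-endian(d2 00) = 0xd200
  opcode bits[15:11]=0x1a: pop/R
  [10:9] rd=1 = %r1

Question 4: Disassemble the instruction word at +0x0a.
incr %r1

+0x0a: 82 00 ⇒ word 0x8200 (big)
  op=0x8200>>11=0x10 ⇒ incr (R)
  rd: (w>>9)&0x3=0x1 → %r1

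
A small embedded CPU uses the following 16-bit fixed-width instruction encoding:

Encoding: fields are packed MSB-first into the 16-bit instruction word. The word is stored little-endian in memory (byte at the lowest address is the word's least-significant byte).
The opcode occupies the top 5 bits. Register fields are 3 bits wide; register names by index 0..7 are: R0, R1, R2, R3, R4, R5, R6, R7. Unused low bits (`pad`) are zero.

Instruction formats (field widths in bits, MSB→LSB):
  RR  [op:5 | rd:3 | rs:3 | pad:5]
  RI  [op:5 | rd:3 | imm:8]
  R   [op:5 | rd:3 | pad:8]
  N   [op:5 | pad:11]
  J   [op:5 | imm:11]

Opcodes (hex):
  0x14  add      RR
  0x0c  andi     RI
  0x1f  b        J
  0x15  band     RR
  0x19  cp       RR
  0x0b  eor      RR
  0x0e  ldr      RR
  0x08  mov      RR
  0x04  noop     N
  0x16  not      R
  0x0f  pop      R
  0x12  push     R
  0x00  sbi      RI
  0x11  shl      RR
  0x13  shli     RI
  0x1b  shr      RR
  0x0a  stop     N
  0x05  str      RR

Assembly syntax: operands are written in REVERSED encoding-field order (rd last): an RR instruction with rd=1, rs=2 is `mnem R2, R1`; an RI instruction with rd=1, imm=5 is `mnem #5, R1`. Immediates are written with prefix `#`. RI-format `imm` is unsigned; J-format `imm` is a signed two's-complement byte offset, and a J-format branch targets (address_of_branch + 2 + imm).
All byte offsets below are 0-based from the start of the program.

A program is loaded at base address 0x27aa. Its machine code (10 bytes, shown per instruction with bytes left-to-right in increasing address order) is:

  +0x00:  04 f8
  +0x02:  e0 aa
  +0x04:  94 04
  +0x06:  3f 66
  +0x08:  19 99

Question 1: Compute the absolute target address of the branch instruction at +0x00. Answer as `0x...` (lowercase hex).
0x27b0

@+00  little-endian(04 f8) = 0xf804
  op=0xf804>>11=0x1f ⇒ b (J)
  imm@[10:0]=0x4 ⇒ #4
  target = base 0x27aa + off 0x00 + 2 + imm 4 = 0x27b0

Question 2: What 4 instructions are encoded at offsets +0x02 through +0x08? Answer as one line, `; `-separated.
+0x02: e0 aa ⇒ word 0xaae0 (little)
  opcode bits[15:11]=0x15: band/RR
  rd: (w>>8)&0x7=0x2 → R2
  rs: (w>>5)&0x7=0x7 → R7
+0x04: 94 04 ⇒ word 0x0494 (little)
  opcode bits[15:11]=0x0: sbi/RI
  rd: (w>>8)&0x7=0x4 → R4
  imm: (w>>0)&0xff=0x94 → #148
+0x06: 3f 66 ⇒ word 0x663f (little)
  opcode bits[15:11]=0xc: andi/RI
  rd: (w>>8)&0x7=0x6 → R6
  imm: (w>>0)&0xff=0x3f → #63
+0x08: 19 99 ⇒ word 0x9919 (little)
  opcode bits[15:11]=0x13: shli/RI
  rd: (w>>8)&0x7=0x1 → R1
  imm: (w>>0)&0xff=0x19 → #25

band R7, R2; sbi #148, R4; andi #63, R6; shli #25, R1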